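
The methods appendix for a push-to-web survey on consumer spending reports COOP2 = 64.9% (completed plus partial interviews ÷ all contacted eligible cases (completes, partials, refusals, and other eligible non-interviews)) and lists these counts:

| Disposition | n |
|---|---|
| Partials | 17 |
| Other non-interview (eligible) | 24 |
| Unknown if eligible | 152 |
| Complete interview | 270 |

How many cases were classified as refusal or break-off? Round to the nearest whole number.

Top → 270 + 17 = 287
COOP2 = 287 / D = 0.649
D = 287 / 0.649 = 442.2
Rest of base = 311
refusal or break-off = 442.2 − 311 ≈ 131

131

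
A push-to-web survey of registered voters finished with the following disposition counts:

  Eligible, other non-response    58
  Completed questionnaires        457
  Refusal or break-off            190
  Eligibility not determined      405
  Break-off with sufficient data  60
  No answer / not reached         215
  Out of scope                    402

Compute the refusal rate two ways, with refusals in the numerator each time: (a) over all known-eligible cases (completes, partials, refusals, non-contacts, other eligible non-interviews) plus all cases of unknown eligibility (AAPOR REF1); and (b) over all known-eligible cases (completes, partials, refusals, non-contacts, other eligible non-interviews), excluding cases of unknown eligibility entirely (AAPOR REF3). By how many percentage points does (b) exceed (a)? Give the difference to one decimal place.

5.7

Top = 190
Base = 457 + 60 + 190 + 215 + 58 + 405 = 1385
REF1 = 190 / 1385 = 0.1372
Base = 457 + 60 + 190 + 215 + 58 = 980
REF3 = 190 / 980 = 0.1939
Difference = 19.39 − 13.72 = 5.67 percentage points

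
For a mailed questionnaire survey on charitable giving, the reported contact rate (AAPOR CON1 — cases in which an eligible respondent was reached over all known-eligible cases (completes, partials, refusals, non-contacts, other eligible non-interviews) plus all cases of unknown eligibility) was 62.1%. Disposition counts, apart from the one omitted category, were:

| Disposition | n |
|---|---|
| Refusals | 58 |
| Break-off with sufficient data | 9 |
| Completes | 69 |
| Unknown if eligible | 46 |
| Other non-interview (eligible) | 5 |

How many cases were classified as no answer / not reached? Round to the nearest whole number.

Num = 69 + 9 + 58 + 5 = 141
CON1 = 141 / D = 0.621
D = 141 / 0.621 = 227.1
Other denominator terms total 187
no answer / not reached = 227.1 − 187 ≈ 40

40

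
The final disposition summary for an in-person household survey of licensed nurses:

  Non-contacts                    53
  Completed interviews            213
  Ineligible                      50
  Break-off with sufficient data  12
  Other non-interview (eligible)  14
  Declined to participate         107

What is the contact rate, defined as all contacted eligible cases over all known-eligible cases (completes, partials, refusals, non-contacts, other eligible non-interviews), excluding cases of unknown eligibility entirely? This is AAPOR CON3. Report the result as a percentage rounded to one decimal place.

Numerator = 213 + 12 + 107 + 14 = 346
Denominator = 213 + 12 + 107 + 53 + 14 = 399
CON3 = 346 / 399 = 0.8672

86.7%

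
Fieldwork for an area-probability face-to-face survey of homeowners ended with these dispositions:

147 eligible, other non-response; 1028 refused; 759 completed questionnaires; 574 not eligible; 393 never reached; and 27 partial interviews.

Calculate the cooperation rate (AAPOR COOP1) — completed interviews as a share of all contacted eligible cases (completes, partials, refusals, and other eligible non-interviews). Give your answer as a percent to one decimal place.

Top: 759
Denominator: 759 + 27 + 1028 + 147 = 1961
COOP1 = 759 / 1961 = 0.3870

38.7%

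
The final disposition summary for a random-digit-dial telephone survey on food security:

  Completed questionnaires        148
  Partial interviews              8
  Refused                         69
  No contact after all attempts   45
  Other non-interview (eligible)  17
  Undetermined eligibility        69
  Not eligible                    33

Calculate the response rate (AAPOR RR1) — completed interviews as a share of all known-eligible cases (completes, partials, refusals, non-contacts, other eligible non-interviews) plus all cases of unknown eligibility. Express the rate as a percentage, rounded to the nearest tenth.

Top: 148
Denom: 148 + 8 + 69 + 45 + 17 + 69 = 356
RR1 = 148 / 356 = 0.4157

41.6%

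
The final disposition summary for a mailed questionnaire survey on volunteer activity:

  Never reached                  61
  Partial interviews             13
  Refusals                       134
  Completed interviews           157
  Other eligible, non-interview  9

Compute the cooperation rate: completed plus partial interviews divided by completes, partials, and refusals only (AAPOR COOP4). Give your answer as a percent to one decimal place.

Numerator = 157 + 13 = 170
Denominator = 157 + 13 + 134 = 304
COOP4 = 170 / 304 = 0.5592

55.9%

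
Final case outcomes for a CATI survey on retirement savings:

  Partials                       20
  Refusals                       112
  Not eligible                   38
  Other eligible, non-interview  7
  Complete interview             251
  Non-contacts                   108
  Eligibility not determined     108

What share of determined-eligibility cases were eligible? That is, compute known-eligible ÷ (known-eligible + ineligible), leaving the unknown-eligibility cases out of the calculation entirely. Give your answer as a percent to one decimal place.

Determined eligible: 251 + 20 + 112 + 108 + 7 = 498
e = 498 / (498 + 38) = 498 / 536 = 0.9291

92.9%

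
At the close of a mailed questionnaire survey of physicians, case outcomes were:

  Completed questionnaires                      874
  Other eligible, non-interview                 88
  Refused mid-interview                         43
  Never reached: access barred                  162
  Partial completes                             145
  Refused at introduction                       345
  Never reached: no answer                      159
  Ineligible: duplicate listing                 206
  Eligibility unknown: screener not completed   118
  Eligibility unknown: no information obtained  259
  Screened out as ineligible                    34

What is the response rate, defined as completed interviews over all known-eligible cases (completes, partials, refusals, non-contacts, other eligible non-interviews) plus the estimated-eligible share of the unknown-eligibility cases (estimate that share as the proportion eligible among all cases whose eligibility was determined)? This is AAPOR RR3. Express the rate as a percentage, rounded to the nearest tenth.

Declined to participate = 345 + 43 = 388
No contact after all attempts = 159 + 162 = 321
Unknown if eligible = 118 + 259 = 377
Ineligible = 34 + 206 = 240
Num → 874
Eligible (known) → 874 + 145 + 388 + 321 + 88 = 1816
e = 1816 / (1816 + 240) = 1816 / 2056 = 0.8833
Eligible share of unknowns → 0.8833 × 377 = 333.00
Denom → 1816 + 333.00 = 2149.00
RR3 = 874 / 2149.00 = 0.4067

40.7%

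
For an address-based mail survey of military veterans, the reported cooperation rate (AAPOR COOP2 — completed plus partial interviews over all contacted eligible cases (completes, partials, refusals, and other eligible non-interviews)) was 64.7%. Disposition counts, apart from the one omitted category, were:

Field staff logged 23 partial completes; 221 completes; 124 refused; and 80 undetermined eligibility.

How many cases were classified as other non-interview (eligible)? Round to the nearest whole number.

Top = 221 + 23 = 244
COOP2 = 244 / D = 0.647
D = 244 / 0.647 = 377.1
Remaining denominator categories sum to 368
other non-interview (eligible) = 377.1 − 368 ≈ 9

9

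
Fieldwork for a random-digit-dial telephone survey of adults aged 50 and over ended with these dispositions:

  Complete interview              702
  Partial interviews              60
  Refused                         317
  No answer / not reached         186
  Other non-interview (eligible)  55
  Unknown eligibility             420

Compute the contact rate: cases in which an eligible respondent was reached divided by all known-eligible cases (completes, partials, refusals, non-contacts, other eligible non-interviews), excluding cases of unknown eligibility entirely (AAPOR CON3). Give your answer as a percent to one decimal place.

Top = 702 + 60 + 317 + 55 = 1134
Denom = 702 + 60 + 317 + 186 + 55 = 1320
CON3 = 1134 / 1320 = 0.8591

85.9%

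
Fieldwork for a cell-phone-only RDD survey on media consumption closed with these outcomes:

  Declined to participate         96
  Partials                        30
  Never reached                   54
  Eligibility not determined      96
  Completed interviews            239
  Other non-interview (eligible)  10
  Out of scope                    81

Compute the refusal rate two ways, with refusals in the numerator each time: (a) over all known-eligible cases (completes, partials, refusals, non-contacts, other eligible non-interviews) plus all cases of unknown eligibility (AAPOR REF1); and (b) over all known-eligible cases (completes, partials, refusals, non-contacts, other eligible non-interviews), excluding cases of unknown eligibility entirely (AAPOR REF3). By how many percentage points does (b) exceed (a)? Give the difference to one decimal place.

4.1

Numerator = 96
Denom = 239 + 30 + 96 + 54 + 10 + 96 = 525
REF1 = 96 / 525 = 0.1829
Denom = 239 + 30 + 96 + 54 + 10 = 429
REF3 = 96 / 429 = 0.2238
Difference = 22.38 − 18.29 = 4.09 percentage points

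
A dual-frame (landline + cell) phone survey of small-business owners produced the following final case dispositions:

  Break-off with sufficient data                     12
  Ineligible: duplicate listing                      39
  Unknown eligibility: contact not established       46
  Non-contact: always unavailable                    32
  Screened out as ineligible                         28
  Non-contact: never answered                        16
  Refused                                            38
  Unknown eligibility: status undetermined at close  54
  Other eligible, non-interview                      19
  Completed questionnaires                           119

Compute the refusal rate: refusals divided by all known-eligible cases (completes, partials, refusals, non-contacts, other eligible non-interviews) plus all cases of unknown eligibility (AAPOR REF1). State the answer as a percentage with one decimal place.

11.3%

No answer / not reached = 16 + 32 = 48
Eligibility not determined = 46 + 54 = 100
Screened out, ineligible = 28 + 39 = 67
Top: 38
Denom: 119 + 12 + 38 + 48 + 19 + 100 = 336
REF1 = 38 / 336 = 0.1131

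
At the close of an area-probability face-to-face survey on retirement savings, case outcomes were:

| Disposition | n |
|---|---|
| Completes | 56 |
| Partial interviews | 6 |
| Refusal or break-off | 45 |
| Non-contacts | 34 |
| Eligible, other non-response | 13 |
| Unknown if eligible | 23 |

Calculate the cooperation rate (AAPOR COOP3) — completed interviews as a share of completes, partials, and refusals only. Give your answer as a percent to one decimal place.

Num: 56
Denominator: 56 + 6 + 45 = 107
COOP3 = 56 / 107 = 0.5234

52.3%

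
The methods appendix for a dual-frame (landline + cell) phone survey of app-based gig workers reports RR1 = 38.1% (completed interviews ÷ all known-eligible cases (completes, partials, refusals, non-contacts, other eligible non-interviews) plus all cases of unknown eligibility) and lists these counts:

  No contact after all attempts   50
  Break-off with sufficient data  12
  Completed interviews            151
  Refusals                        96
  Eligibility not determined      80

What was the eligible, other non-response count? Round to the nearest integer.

7

RR1 = 151 / D = 0.381
D = 151 / 0.381 = 396.3
Rest of base = 389
eligible, other non-response = 396.3 − 389 ≈ 7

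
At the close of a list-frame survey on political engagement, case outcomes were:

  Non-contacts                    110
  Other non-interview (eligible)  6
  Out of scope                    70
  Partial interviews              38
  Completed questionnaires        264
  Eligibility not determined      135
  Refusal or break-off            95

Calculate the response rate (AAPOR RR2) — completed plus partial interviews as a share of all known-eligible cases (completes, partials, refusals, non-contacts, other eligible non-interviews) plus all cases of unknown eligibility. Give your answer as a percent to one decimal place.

Numerator → 264 + 38 = 302
Denominator → 264 + 38 + 95 + 110 + 6 + 135 = 648
RR2 = 302 / 648 = 0.4660

46.6%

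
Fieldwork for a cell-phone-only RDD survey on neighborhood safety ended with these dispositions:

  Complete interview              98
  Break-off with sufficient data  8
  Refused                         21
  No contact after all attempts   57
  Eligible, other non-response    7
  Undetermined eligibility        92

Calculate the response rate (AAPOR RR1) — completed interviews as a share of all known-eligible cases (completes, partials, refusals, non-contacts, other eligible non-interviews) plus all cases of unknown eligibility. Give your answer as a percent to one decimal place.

34.6%

Top = 98
Denominator = 98 + 8 + 21 + 57 + 7 + 92 = 283
RR1 = 98 / 283 = 0.3463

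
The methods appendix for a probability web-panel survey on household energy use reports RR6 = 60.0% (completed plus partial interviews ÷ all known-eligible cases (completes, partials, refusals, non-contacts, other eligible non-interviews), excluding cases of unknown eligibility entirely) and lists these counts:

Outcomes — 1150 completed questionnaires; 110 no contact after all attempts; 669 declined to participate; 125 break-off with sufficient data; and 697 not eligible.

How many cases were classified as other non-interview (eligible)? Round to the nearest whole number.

71

Num = 1150 + 125 = 1275
RR6 = 1275 / D = 0.600
D = 1275 / 0.600 = 2125.0
Other denominator terms total 2054
other non-interview (eligible) = 2125.0 − 2054 ≈ 71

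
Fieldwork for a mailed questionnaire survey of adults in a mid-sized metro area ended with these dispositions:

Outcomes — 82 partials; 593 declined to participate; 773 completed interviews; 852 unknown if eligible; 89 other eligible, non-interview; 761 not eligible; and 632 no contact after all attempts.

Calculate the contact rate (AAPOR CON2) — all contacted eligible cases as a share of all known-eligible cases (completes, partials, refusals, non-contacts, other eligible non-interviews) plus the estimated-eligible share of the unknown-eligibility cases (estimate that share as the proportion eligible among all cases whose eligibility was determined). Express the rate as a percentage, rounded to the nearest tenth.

Numerator = 773 + 82 + 593 + 89 = 1537
Known eligible = 773 + 82 + 593 + 632 + 89 = 2169
e = 2169 / (2169 + 761) = 2169 / 2930 = 0.7403
Estimated eligible among unknowns = 0.7403 × 852 = 630.74
Denominator = 2169 + 630.74 = 2799.74
CON2 = 1537 / 2799.74 = 0.5490

54.9%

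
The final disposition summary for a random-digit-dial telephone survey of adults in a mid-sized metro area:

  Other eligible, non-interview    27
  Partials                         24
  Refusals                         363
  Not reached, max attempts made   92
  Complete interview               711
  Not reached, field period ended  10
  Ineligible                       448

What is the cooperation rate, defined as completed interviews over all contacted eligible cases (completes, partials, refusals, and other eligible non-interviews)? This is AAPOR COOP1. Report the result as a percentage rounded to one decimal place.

63.2%

Non-contacts = 10 + 92 = 102
Num = 711
Denominator = 711 + 24 + 363 + 27 = 1125
COOP1 = 711 / 1125 = 0.6320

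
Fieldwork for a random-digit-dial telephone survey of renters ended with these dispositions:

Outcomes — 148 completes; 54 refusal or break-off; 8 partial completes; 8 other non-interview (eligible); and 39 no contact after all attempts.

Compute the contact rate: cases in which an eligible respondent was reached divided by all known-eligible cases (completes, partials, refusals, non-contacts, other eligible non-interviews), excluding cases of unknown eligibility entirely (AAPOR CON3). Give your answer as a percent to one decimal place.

84.8%

Num: 148 + 8 + 54 + 8 = 218
Denom: 148 + 8 + 54 + 39 + 8 = 257
CON3 = 218 / 257 = 0.8482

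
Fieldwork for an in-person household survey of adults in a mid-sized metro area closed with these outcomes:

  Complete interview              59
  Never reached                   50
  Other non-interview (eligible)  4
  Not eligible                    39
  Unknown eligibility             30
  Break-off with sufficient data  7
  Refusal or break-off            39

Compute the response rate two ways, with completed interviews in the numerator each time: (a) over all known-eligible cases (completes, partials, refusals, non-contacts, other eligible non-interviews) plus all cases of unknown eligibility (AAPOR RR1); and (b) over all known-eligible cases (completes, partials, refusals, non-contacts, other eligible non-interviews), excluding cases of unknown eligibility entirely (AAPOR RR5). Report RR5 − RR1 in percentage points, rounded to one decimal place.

5.9

Numerator: 59
Denom: 59 + 7 + 39 + 50 + 4 + 30 = 189
RR1 = 59 / 189 = 0.3122
Denom: 59 + 7 + 39 + 50 + 4 = 159
RR5 = 59 / 159 = 0.3711
Difference = 37.11 − 31.22 = 5.89 percentage points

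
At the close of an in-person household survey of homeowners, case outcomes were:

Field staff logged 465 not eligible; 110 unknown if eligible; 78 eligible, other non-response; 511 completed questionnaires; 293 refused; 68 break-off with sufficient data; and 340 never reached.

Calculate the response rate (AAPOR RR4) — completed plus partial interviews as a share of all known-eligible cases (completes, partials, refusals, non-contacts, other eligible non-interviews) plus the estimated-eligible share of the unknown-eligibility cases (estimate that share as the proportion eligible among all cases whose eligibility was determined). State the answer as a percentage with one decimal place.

42.2%

Num → 511 + 68 = 579
Known eligible → 511 + 68 + 293 + 340 + 78 = 1290
e = 1290 / (1290 + 465) = 1290 / 1755 = 0.7350
e × U → 0.7350 × 110 = 80.85
Denom → 1290 + 80.85 = 1370.85
RR4 = 579 / 1370.85 = 0.4224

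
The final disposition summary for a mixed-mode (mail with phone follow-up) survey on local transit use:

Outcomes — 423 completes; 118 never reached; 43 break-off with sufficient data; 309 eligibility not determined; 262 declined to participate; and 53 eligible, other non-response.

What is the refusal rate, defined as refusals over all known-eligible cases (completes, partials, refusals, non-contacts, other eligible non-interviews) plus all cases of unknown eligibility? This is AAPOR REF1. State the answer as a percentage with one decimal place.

Numerator: 262
Denom: 423 + 43 + 262 + 118 + 53 + 309 = 1208
REF1 = 262 / 1208 = 0.2169

21.7%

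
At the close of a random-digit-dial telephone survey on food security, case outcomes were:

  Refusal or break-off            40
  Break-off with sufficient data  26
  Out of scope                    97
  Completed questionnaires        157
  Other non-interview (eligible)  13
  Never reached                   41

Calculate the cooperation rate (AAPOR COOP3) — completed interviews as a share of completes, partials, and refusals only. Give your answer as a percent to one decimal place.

70.4%

Top → 157
Base → 157 + 26 + 40 = 223
COOP3 = 157 / 223 = 0.7040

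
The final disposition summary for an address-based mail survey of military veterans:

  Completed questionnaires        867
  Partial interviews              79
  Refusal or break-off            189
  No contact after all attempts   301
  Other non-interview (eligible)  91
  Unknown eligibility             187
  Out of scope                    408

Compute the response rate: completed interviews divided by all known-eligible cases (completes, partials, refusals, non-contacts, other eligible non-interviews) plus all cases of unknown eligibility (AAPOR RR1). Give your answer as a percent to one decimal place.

Numerator → 867
Base → 867 + 79 + 189 + 301 + 91 + 187 = 1714
RR1 = 867 / 1714 = 0.5058

50.6%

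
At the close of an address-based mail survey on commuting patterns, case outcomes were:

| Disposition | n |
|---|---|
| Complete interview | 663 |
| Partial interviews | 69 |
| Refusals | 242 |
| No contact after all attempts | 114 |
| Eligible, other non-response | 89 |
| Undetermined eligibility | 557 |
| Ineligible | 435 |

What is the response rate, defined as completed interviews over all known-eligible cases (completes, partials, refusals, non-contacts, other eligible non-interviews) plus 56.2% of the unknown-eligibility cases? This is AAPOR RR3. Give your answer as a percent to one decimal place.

44.5%

Numerator = 663
Known eligible = 663 + 69 + 242 + 114 + 89 = 1177
Estimated eligible among unknowns = 0.5620 × 557 = 313.03
Base = 1177 + 313.03 = 1490.03
RR3 = 663 / 1490.03 = 0.4450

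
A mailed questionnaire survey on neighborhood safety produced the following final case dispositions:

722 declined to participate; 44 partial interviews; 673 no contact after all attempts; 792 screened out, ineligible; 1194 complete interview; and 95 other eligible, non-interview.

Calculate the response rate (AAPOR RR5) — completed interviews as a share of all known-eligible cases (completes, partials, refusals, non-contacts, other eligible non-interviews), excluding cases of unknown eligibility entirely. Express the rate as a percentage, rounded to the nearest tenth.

Top = 1194
Base = 1194 + 44 + 722 + 673 + 95 = 2728
RR5 = 1194 / 2728 = 0.4377

43.8%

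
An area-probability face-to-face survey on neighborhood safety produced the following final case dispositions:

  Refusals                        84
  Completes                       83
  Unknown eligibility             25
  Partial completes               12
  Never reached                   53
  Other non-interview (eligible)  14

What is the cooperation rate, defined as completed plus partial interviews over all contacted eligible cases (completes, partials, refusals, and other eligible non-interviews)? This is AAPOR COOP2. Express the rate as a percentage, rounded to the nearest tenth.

49.2%

Numerator = 83 + 12 = 95
Denom = 83 + 12 + 84 + 14 = 193
COOP2 = 95 / 193 = 0.4922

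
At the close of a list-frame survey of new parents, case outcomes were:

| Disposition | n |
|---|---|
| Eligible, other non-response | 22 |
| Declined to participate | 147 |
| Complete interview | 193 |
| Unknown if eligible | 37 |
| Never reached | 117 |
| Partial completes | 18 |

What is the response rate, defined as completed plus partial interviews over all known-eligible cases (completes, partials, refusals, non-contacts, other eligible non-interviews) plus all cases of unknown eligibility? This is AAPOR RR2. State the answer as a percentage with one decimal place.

Top: 193 + 18 = 211
Denom: 193 + 18 + 147 + 117 + 22 + 37 = 534
RR2 = 211 / 534 = 0.3951

39.5%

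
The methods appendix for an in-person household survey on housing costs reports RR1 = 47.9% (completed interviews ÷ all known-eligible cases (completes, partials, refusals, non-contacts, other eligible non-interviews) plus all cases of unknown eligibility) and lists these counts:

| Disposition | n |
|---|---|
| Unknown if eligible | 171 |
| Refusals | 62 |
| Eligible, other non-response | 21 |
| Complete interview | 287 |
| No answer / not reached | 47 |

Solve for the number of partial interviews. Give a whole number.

11

RR1 = 287 / D = 0.479
D = 287 / 0.479 = 599.2
Other denominator terms total 588
partial interviews = 599.2 − 588 ≈ 11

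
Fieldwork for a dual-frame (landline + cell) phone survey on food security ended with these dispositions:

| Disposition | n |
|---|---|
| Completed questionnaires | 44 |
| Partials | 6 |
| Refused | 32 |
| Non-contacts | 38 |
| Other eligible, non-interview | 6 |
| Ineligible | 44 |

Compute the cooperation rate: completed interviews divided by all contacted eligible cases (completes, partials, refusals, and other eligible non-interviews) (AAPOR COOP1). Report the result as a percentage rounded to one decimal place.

Num = 44
Denominator = 44 + 6 + 32 + 6 = 88
COOP1 = 44 / 88 = 0.5000

50.0%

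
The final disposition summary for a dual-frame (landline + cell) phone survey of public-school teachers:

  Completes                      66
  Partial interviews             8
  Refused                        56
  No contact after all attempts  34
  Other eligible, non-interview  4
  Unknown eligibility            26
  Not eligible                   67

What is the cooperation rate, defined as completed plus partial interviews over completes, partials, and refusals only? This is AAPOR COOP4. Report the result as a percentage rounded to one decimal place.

56.9%

Num = 66 + 8 = 74
Denominator = 66 + 8 + 56 = 130
COOP4 = 74 / 130 = 0.5692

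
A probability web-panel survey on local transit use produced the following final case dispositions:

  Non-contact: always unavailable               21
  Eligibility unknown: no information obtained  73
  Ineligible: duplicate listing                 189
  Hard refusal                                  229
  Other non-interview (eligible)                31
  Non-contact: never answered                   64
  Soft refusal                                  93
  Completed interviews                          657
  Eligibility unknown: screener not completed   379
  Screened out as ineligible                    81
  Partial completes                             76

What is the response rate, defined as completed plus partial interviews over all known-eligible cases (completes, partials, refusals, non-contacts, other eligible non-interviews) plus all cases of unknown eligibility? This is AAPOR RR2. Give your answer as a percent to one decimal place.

45.2%

Refusals = 229 + 93 = 322
Non-contacts = 64 + 21 = 85
Unknown if eligible = 379 + 73 = 452
Ineligible = 81 + 189 = 270
Top: 657 + 76 = 733
Denominator: 657 + 76 + 322 + 85 + 31 + 452 = 1623
RR2 = 733 / 1623 = 0.4516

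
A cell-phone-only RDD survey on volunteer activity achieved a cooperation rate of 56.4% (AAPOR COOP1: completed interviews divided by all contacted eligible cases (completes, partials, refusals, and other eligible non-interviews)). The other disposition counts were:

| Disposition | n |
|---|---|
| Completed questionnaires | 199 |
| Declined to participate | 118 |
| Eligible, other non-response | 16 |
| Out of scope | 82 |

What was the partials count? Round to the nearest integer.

COOP1 = 199 / D = 0.564
D = 199 / 0.564 = 352.8
Other denominator terms total 333
partials = 352.8 − 333 ≈ 20

20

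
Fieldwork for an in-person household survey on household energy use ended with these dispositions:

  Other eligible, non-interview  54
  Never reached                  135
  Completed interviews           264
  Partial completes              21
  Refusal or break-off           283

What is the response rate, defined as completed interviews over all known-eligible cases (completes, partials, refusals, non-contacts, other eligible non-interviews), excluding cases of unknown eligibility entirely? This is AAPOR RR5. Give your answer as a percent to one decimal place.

34.9%

Numerator = 264
Denominator = 264 + 21 + 283 + 135 + 54 = 757
RR5 = 264 / 757 = 0.3487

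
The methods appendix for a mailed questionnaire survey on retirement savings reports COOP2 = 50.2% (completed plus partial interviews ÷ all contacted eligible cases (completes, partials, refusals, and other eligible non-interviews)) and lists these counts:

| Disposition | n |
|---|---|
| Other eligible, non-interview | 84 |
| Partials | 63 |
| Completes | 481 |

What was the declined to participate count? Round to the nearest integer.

456

Num: 481 + 63 = 544
COOP2 = 544 / D = 0.502
D = 544 / 0.502 = 1083.7
Rest of base = 628
declined to participate = 1083.7 − 628 ≈ 456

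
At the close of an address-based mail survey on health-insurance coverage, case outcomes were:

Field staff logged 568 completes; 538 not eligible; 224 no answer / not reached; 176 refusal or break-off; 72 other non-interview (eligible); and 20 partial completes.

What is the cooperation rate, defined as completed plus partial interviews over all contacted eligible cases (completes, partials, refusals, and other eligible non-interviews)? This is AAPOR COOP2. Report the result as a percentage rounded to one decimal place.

Top = 568 + 20 = 588
Denominator = 568 + 20 + 176 + 72 = 836
COOP2 = 588 / 836 = 0.7033

70.3%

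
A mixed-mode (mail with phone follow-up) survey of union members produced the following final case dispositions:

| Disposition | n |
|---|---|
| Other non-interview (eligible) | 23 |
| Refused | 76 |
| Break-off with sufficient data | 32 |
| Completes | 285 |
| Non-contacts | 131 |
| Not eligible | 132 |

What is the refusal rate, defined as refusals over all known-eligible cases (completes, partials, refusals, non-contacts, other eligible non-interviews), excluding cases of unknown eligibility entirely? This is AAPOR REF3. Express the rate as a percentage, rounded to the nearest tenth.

13.9%

Num = 76
Denom = 285 + 32 + 76 + 131 + 23 = 547
REF3 = 76 / 547 = 0.1389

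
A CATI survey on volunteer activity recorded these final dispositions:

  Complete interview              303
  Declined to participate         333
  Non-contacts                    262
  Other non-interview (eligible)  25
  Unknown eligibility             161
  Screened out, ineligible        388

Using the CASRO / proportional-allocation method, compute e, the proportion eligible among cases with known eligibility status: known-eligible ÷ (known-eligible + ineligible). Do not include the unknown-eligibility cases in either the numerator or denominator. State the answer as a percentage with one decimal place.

Determined eligible = 303 + 333 + 262 + 25 = 923
e = 923 / (923 + 388) = 923 / 1311 = 0.7040

70.4%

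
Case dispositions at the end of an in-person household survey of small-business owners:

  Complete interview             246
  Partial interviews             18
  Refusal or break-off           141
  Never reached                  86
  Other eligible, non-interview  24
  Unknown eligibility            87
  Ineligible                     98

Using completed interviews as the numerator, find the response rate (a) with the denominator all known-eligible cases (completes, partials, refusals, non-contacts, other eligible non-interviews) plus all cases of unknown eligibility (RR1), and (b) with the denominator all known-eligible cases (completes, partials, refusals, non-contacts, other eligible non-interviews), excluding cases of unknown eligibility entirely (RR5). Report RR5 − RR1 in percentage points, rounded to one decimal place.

6.9

Top: 246
Denom: 246 + 18 + 141 + 86 + 24 + 87 = 602
RR1 = 246 / 602 = 0.4086
Denom: 246 + 18 + 141 + 86 + 24 = 515
RR5 = 246 / 515 = 0.4777
Difference = 47.77 − 40.86 = 6.91 percentage points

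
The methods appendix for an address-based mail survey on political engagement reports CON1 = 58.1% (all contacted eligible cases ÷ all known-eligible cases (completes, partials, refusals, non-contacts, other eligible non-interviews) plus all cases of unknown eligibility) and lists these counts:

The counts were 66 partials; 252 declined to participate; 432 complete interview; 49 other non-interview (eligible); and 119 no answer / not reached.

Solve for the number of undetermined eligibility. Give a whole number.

Num = 432 + 66 + 252 + 49 = 799
CON1 = 799 / D = 0.581
D = 799 / 0.581 = 1375.2
Rest of base = 918
undetermined eligibility = 1375.2 − 918 ≈ 457

457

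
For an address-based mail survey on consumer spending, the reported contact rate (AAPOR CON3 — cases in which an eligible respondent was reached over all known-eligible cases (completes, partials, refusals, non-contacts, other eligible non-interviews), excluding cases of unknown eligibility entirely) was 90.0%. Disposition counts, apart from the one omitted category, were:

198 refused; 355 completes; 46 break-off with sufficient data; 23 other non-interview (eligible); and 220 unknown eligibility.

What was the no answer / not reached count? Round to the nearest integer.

69

Top = 355 + 46 + 198 + 23 = 622
CON3 = 622 / D = 0.900
D = 622 / 0.900 = 691.1
Other denominator terms total 622
no answer / not reached = 691.1 − 622 ≈ 69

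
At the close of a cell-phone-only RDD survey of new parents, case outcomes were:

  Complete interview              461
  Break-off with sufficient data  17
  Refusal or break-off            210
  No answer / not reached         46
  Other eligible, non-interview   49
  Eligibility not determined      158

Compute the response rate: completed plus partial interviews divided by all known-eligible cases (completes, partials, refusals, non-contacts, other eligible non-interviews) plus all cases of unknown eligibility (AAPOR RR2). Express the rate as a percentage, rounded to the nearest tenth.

Numerator → 461 + 17 = 478
Base → 461 + 17 + 210 + 46 + 49 + 158 = 941
RR2 = 478 / 941 = 0.5080

50.8%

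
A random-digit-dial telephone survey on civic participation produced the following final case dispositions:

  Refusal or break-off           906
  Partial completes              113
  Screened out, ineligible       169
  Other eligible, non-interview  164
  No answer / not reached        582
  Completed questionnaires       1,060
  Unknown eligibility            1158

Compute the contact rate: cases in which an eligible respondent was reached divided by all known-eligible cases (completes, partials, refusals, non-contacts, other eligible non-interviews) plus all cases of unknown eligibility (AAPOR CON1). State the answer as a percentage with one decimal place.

Numerator = 1060 + 113 + 906 + 164 = 2243
Base = 1060 + 113 + 906 + 582 + 164 + 1158 = 3983
CON1 = 2243 / 3983 = 0.5631

56.3%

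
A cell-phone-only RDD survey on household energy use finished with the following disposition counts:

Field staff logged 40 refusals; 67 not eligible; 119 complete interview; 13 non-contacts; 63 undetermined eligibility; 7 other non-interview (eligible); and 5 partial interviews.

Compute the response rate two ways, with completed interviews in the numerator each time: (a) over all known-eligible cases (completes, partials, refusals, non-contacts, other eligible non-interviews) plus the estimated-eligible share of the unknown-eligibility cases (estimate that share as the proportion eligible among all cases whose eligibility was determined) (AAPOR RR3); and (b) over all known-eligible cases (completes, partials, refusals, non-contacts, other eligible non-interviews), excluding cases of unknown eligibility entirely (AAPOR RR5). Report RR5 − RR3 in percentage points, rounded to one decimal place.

13.0

Top → 119
Determined eligible → 119 + 5 + 40 + 13 + 7 = 184
e = 184 / (184 + 67) = 184 / 251 = 0.7331
e × U → 0.7331 × 63 = 46.19
Denom → 184 + 46.19 = 230.19
RR3 = 119 / 230.19 = 0.5170
Denom → 119 + 5 + 40 + 13 + 7 = 184
RR5 = 119 / 184 = 0.6467
Difference = 64.67 − 51.70 = 12.97 percentage points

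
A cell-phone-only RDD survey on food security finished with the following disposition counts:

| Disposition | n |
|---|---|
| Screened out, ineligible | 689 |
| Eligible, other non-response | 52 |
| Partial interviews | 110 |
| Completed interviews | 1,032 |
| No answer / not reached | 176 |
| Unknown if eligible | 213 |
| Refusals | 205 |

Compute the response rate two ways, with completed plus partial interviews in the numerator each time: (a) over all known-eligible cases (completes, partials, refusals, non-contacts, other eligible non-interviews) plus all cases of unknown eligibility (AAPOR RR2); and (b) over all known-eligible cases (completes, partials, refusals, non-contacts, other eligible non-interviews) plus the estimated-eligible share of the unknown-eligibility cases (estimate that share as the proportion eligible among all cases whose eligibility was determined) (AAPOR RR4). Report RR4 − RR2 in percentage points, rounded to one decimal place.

Top: 1032 + 110 = 1142
Base: 1032 + 110 + 205 + 176 + 52 + 213 = 1788
RR2 = 1142 / 1788 = 0.6387
Known eligible: 1032 + 110 + 205 + 176 + 52 = 1575
e = 1575 / (1575 + 689) = 1575 / 2264 = 0.6957
Estimated eligible among unknowns: 0.6957 × 213 = 148.18
Base: 1575 + 148.18 = 1723.18
RR4 = 1142 / 1723.18 = 0.6627
Difference = 66.27 − 63.87 = 2.40 percentage points

2.4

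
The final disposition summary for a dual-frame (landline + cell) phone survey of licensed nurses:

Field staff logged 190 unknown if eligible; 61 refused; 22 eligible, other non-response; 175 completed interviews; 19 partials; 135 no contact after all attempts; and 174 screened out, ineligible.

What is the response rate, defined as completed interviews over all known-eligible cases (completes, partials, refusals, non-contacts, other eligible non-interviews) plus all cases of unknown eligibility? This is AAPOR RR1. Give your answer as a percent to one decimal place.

Numerator: 175
Denom: 175 + 19 + 61 + 135 + 22 + 190 = 602
RR1 = 175 / 602 = 0.2907

29.1%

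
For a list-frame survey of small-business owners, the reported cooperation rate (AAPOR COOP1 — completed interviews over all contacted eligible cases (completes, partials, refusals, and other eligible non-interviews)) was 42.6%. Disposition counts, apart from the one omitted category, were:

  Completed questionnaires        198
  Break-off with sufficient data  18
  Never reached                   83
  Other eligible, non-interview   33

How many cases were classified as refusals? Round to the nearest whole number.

COOP1 = 198 / D = 0.426
D = 198 / 0.426 = 464.8
Other denominator terms total 249
refusals = 464.8 − 249 ≈ 216

216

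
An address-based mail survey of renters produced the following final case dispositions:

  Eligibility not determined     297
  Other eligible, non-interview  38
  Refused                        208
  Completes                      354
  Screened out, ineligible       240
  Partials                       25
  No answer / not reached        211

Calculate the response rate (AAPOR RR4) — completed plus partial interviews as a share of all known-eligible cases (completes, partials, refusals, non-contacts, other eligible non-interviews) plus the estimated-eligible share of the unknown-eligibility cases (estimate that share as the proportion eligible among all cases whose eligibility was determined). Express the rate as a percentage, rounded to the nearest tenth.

35.5%

Num: 354 + 25 = 379
Known eligible: 354 + 25 + 208 + 211 + 38 = 836
e = 836 / (836 + 240) = 836 / 1076 = 0.7770
Estimated eligible among unknowns: 0.7770 × 297 = 230.77
Base: 836 + 230.77 = 1066.77
RR4 = 379 / 1066.77 = 0.3553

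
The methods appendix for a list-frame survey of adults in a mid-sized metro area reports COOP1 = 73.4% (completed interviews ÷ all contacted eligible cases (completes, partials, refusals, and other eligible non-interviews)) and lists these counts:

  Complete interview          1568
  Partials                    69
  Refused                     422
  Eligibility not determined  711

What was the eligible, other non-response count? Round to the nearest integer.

77

COOP1 = 1568 / D = 0.734
D = 1568 / 0.734 = 2136.2
Remaining denominator categories sum to 2059
eligible, other non-response = 2136.2 − 2059 ≈ 77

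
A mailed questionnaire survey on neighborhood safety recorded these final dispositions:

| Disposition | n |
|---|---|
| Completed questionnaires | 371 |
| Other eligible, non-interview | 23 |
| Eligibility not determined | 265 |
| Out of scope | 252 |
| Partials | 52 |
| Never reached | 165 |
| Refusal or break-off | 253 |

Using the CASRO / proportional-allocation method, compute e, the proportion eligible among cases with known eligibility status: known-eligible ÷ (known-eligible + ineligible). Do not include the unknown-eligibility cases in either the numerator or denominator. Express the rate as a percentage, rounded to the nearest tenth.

Known eligible = 371 + 52 + 253 + 165 + 23 = 864
e = 864 / (864 + 252) = 864 / 1116 = 0.7742

77.4%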